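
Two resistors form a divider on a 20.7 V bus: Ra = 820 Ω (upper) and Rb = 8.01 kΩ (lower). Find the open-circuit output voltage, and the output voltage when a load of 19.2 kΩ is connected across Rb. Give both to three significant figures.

Unloaded: 18.8 V; loaded: 18.1 V

Open-circuit: V = 20.7 × 8010/(820 + 8010) = 18.8 V.
With the load, Rb becomes Rb‖R_L = 5652 Ω, so V = 20.7 × 5652/6472 = 18.1 V.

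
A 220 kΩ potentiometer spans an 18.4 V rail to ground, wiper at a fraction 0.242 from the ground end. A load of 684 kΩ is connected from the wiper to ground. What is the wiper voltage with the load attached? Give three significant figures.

The wiper splits the pot into (1−α)R = 166.8 kΩ above and αR = 53.24 kΩ below.
Lower section ‖ load = 49.40 kΩ.
V_wiper = 18.4 × 49.40/(166.8 + 49.40) = 4.20 V.

V ≈ 4.20 V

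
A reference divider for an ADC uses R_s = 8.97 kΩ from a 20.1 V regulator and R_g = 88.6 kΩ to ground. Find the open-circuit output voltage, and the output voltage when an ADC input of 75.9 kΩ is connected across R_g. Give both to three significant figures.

Open-circuit: V = 20.1 × 88.6/(8.97 + 88.6) = 18.3 V.
With the load, R_g becomes R_g‖R_L = 40.88 kΩ, so V = 20.1 × 40.88/49.85 = 16.5 V.

Unloaded: 18.3 V; loaded: 16.5 V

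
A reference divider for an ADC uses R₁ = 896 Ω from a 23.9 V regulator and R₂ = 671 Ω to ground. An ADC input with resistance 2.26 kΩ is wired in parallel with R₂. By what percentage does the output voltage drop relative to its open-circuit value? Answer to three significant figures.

Unloaded V = 23.9 × 671/1567 = 10.234 V.
Loaded: R₂‖R_L = 517.4 Ω, giving V = 23.9 × 517.4/1413 = 8.7489 V.
Drop = (10.234 − 8.7489) / 10.234 = 14.5 %.

14.5 %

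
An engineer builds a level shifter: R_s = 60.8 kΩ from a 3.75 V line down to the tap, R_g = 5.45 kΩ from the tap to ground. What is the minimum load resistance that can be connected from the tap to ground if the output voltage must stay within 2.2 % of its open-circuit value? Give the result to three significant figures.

Output resistance R_th = R_s‖R_g = (60.8 × 5.45)/66.25 = 5.002 kΩ.
The fractional drop is R_th/(R_th + R_L); requiring this ≤ 0.0220 gives R_L ≥ R_th(1/0.0220 − 1) = 5.002 × 44.45 = 222 kΩ.

R_L(min) ≈ 222 kΩ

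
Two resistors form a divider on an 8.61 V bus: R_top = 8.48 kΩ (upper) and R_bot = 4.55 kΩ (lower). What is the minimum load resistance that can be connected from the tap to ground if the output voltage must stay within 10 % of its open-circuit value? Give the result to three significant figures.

R_L(min) ≈ 26.7 kΩ

Output resistance R_th = R_top‖R_bot = (8.48 × 4.55)/13.03 = 2.961 kΩ.
The fractional drop is R_th/(R_th + R_L); requiring this ≤ 0.100 gives R_L ≥ R_th(1/0.100 − 1) = 2.961 × 9.000 = 26.7 kΩ.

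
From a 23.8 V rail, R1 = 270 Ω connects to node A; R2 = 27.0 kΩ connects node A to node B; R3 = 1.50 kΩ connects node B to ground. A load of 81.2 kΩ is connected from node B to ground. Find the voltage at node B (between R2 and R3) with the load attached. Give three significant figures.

V ≈ 1.22 V

At node B, R3 is in parallel with the load: R3‖R_L = 1473 Ω.
Below node A the resistance is R2 + (R3‖R_L) = 28470 Ω, so V_A = 23.8 × 28470/28740 = 23.58 V.
Then V_B = V_A × (R3‖R_L)/(R2 + R3‖R_L) = 23.58 × 1473/28470 = 1.22 V.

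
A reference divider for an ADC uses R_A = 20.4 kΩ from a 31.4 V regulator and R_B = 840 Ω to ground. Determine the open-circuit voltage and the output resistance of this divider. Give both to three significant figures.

V_th = 1.24 V, R_th = 807 Ω

V_th is the open-circuit tap voltage: 31.4 × 840/(20400 + 840) = 1.24 V.
With the supply zeroed, R_A and R_B appear in parallel from the tap: R_th = R_A‖R_B = (20400 × 840)/21240 = 807 Ω.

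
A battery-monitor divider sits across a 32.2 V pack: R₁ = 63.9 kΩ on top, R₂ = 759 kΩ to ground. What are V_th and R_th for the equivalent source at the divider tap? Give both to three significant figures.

V_th is the open-circuit tap voltage: 32.2 × 759/(63.9 + 759) = 29.7 V.
With the supply zeroed, R₁ and R₂ appear in parallel from the tap: R_th = R₁‖R₂ = (63.9 × 759)/822.9 = 58.9 kΩ.

V_th = 29.7 V, R_th = 58.9 kΩ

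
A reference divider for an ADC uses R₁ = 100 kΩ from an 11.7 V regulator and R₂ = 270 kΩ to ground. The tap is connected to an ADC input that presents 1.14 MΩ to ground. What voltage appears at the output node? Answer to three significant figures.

The load sits in parallel with R₂: R₂‖R_L = (270 × 1140) / (270 + 1140) = 218.3 kΩ.
V_out = 11.7 × 218.3 / (100 + 218.3) = 11.7 × 218.3/318.3 = 8.02 V.

V_out ≈ 8.02 V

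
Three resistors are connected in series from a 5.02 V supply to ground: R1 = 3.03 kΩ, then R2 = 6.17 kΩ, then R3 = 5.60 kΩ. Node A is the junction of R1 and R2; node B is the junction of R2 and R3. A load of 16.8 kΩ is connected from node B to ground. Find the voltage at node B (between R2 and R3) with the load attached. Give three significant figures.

V ≈ 1.57 V

At node B, R3 is in parallel with the load: R3‖R_L = 4.200 kΩ.
Below node A the resistance is R2 + (R3‖R_L) = 10.37 kΩ, so V_A = 5.02 × 10.37/13.40 = 3.885 V.
Then V_B = V_A × (R3‖R_L)/(R2 + R3‖R_L) = 3.885 × 4.200/10.37 = 1.57 V.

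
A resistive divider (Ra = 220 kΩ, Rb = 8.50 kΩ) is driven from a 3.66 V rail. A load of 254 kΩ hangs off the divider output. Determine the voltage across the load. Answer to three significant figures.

The load sits in parallel with Rb: Rb‖R_L = (8.50 × 254) / (8.50 + 254) = 8.225 kΩ.
V_out = 3.66 × 8.225 / (220 + 8.225) = 3.66 × 8.225/228.2 = 0.132 V.

V_out ≈ 0.132 V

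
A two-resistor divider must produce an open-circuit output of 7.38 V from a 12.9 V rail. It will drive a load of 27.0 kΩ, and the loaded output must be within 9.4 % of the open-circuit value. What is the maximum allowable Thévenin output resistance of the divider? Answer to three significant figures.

Loading drop = R_th/(R_th + R_L) ≤ 0.0940, so R_th ≤ R_L · ε/(1−ε) = 27.0 kΩ × 0.0940/0.9060 = 2.80 kΩ.
(Any R1, R2 with R2/(R1+R2) = 0.572 and R1‖R2 ≤ 2.80 kΩ will meet the spec.)

R_th ≤ 2.80 kΩ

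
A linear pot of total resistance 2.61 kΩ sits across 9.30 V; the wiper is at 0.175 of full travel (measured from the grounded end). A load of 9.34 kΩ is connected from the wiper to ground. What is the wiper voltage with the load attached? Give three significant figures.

V ≈ 1.56 V

The wiper splits the pot into (1−α)R = 2153 Ω above and αR = 456.7 Ω below.
Lower section ‖ load = 435.5 Ω.
V_wiper = 9.30 × 435.5/(2153 + 435.5) = 1.56 V.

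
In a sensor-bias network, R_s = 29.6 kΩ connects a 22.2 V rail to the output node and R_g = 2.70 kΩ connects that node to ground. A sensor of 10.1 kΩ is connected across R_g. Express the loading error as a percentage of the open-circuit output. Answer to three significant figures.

19.7 %

Unloaded V = 22.2 × 2.70/32.30 = 1.856 V.
Loaded: R_g‖R_L = 2.130 kΩ, giving V = 22.2 × 2.130/31.73 = 1.491 V.
Drop = (1.856 − 1.491) / 1.856 = 19.7 %.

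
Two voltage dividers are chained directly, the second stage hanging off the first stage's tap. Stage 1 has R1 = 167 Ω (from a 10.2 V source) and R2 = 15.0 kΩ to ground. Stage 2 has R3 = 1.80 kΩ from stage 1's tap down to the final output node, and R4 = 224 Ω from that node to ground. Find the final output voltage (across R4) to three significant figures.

V_out ≈ 1.03 V

Stage 2 presents R3+R4 = 2024 Ω as a load on stage 1's tap.
Stage 1's lower leg becomes R2‖(R3+R4) = 1783 Ω, so V_mid = 10.2 × 1783/1950 = 9.327 V.
Stage 2 is itself unloaded: V_out = V_mid × R4/(R3+R4) = 9.327 × 224/2024 = 1.03 V.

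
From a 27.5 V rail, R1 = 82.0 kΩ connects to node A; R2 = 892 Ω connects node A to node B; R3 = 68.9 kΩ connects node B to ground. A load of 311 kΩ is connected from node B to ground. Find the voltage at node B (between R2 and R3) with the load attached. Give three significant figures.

At node B, R3 is in parallel with the load: R3‖R_L = 56400 Ω.
Below node A the resistance is R2 + (R3‖R_L) = 57300 Ω, so V_A = 27.5 × 57300/139300 = 11.31 V.
Then V_B = V_A × (R3‖R_L)/(R2 + R3‖R_L) = 11.31 × 56400/57300 = 11.1 V.

V ≈ 11.1 V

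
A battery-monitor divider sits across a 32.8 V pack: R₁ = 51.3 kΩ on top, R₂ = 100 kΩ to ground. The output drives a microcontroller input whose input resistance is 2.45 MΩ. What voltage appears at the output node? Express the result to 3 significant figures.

V_out ≈ 21.4 V

The load sits in parallel with R₂: R₂‖R_L = (100 × 2450) / (100 + 2450) = 96.08 kΩ.
V_out = 32.8 × 96.08 / (51.3 + 96.08) = 32.8 × 96.08/147.4 = 21.4 V.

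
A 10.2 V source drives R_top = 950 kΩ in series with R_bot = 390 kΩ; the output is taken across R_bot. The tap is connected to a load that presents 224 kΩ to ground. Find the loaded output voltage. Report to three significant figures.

The load sits in parallel with R_bot: R_bot‖R_L = (390 × 224) / (390 + 224) = 142.3 kΩ.
V_out = 10.2 × 142.3 / (950 + 142.3) = 10.2 × 142.3/1092 = 1.33 V.

V_out ≈ 1.33 V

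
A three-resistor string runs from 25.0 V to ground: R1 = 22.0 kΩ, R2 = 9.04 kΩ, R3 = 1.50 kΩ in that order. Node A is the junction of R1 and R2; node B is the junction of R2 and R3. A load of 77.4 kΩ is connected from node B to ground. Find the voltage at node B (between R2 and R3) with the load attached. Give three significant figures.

V ≈ 1.13 V

At node B, R3 is in parallel with the load: R3‖R_L = 1.471 kΩ.
Below node A the resistance is R2 + (R3‖R_L) = 10.51 kΩ, so V_A = 25.0 × 10.51/32.51 = 8.083 V.
Then V_B = V_A × (R3‖R_L)/(R2 + R3‖R_L) = 8.083 × 1.471/10.51 = 1.13 V.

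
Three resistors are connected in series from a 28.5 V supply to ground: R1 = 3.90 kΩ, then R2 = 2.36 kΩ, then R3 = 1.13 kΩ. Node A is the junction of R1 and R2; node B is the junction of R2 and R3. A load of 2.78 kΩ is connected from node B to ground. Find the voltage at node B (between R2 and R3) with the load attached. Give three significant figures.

V ≈ 3.24 V

At node B, R3 is in parallel with the load: R3‖R_L = 0.8034 kΩ.
Below node A the resistance is R2 + (R3‖R_L) = 3.163 kΩ, so V_A = 28.5 × 3.163/7.063 = 12.76 V.
Then V_B = V_A × (R3‖R_L)/(R2 + R3‖R_L) = 12.76 × 0.8034/3.163 = 3.24 V.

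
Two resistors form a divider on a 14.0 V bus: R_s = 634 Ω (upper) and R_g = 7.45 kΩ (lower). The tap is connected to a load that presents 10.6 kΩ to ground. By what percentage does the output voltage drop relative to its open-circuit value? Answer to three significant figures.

5.22 %

The divider's output (Thévenin) resistance is R_s‖R_g = 584.3 Ω.
Fractional drop under load = R_th/(R_th + R_L) = 584.3 / (584.3 + 10600) = 0.05224.
So the output falls by 5.22 %.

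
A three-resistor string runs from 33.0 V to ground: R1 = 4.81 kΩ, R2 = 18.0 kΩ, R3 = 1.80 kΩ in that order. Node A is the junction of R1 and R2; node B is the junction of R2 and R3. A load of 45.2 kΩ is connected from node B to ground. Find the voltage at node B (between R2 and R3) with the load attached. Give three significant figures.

V ≈ 2.33 V

At node B, R3 is in parallel with the load: R3‖R_L = 1.731 kΩ.
Below node A the resistance is R2 + (R3‖R_L) = 19.73 kΩ, so V_A = 33.0 × 19.73/24.54 = 26.53 V.
Then V_B = V_A × (R3‖R_L)/(R2 + R3‖R_L) = 26.53 × 1.731/19.73 = 2.33 V.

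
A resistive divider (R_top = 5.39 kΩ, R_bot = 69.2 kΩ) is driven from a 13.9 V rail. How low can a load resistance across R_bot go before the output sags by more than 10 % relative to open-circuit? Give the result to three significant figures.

Output resistance R_th = R_top‖R_bot = (5.39 × 69.2)/74.59 = 5.001 kΩ.
The fractional drop is R_th/(R_th + R_L); requiring this ≤ 0.100 gives R_L ≥ R_th(1/0.100 − 1) = 5.001 × 9.000 = 45.0 kΩ.

R_L(min) ≈ 45.0 kΩ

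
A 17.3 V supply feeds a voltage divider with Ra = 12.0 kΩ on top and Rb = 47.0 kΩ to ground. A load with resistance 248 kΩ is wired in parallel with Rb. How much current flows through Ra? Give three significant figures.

I ≈ 0.336 mA

Rb‖R_L = 39.51 kΩ, so the source sees Ra + Rb‖R_L = 51.51 kΩ.
I = 17.3 V / 51.51 kΩ = 0.336 mA.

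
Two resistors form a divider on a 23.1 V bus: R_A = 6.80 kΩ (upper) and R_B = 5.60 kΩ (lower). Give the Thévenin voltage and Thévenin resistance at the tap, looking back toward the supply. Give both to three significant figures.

V_th is the open-circuit tap voltage: 23.1 × 5.60/(6.80 + 5.60) = 10.4 V.
With the supply zeroed, R_A and R_B appear in parallel from the tap: R_th = R_A‖R_B = (6.80 × 5.60)/12.40 = 3.07 kΩ.

V_th = 10.4 V, R_th = 3.07 kΩ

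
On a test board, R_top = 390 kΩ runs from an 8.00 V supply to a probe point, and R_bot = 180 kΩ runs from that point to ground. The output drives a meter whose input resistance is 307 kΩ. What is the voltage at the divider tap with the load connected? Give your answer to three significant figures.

V_out ≈ 1.80 V

The load sits in parallel with R_bot: R_bot‖R_L = (180 × 307) / (180 + 307) = 113.5 kΩ.
V_out = 8.00 × 113.5 / (390 + 113.5) = 8.00 × 113.5/503.5 = 1.80 V.
(Unloaded it would have been 2.53 V.)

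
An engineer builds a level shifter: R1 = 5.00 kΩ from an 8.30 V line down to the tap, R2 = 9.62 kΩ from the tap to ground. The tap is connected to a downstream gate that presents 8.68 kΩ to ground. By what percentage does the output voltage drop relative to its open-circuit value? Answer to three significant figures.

27.5 %

The divider's output (Thévenin) resistance is R1‖R2 = 3.290 kΩ.
Fractional drop under load = R_th/(R_th + R_L) = 3.290 / (3.290 + 8.68) = 0.2749.
So the output falls by 27.5 %.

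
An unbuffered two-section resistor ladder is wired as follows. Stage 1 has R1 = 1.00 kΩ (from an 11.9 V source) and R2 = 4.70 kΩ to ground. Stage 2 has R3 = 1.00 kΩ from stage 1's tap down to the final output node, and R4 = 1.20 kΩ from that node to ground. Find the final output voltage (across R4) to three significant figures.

Stage 2 presents R3+R4 = 2.200 kΩ as a load on stage 1's tap.
Stage 1's lower leg becomes R2‖(R3+R4) = 1.499 kΩ, so V_mid = 11.9 × 1.499/2.499 = 7.137 V.
Stage 2 is itself unloaded: V_out = V_mid × R4/(R3+R4) = 7.137 × 1.20/2.200 = 3.89 V.

V_out ≈ 3.89 V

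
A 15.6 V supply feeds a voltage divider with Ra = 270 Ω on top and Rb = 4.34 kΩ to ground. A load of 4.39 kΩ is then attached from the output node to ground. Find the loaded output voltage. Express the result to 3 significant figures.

The load sits in parallel with Rb: Rb‖R_L = (4340 × 4390) / (4340 + 4390) = 2182 Ω.
V_out = 15.6 × 2182 / (270 + 2182) = 15.6 × 2182/2452 = 13.9 V.
(Unloaded it would have been 14.7 V.)

V_out ≈ 13.9 V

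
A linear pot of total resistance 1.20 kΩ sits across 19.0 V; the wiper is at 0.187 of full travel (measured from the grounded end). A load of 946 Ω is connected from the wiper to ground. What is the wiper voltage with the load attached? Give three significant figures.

The wiper splits the pot into (1−α)R = 975.6 Ω above and αR = 224.4 Ω below.
Lower section ‖ load = 181.4 Ω.
V_wiper = 19.0 × 181.4/(975.6 + 181.4) = 2.98 V.

V ≈ 2.98 V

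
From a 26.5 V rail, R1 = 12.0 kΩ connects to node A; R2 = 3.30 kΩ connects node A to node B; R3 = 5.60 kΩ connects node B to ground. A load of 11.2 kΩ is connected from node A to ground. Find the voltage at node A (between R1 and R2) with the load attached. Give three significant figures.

V ≈ 7.75 V

Below node A the series string R2+R3 = 8.900 kΩ sits in parallel with the 11.2 kΩ load: 4.959 kΩ.
V_A = 26.5 × 4.959/(12.0 + 4.959) = 7.75 V.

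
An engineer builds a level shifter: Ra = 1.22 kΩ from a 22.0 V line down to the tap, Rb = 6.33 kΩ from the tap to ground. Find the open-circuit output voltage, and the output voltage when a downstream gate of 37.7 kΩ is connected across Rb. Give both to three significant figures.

Open-circuit: V = 22.0 × 6.33/(1.22 + 6.33) = 18.4 V.
With the load, Rb becomes Rb‖R_L = 5.420 kΩ, so V = 22.0 × 5.420/6.640 = 18.0 V.

Unloaded: 18.4 V; loaded: 18.0 V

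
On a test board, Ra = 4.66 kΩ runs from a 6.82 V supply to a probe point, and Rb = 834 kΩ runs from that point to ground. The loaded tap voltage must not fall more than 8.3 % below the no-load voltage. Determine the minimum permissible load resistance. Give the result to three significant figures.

Output resistance R_th = Ra‖Rb = (4.66 × 834)/838.7 = 4.634 kΩ.
The fractional drop is R_th/(R_th + R_L); requiring this ≤ 0.0830 gives R_L ≥ R_th(1/0.0830 − 1) = 4.634 × 11.05 = 51.2 kΩ.

R_L(min) ≈ 51.2 kΩ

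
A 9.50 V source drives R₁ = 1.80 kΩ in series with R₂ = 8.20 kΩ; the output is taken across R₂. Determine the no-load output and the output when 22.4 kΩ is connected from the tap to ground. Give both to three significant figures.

Open-circuit: V = 9.50 × 8.20/(1.80 + 8.20) = 7.79 V.
With the load, R₂ becomes R₂‖R_L = 6.003 kΩ, so V = 9.50 × 6.003/7.803 = 7.31 V.

Unloaded: 7.79 V; loaded: 7.31 V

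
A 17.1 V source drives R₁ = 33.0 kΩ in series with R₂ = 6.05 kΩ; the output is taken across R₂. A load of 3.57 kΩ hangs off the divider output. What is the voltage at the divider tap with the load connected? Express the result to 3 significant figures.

The load sits in parallel with R₂: R₂‖R_L = (6.05 × 3.57) / (6.05 + 3.57) = 2.245 kΩ.
V_out = 17.1 × 2.245 / (33.0 + 2.245) = 17.1 × 2.245/35.25 = 1.09 V.
(Unloaded it would have been 2.65 V.)

V_out ≈ 1.09 V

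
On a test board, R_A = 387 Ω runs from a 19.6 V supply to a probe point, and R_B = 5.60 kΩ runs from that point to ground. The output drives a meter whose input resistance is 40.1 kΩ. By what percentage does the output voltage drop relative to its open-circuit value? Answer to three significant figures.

The divider's output (Thévenin) resistance is R_A‖R_B = 362.0 Ω.
Fractional drop under load = R_th/(R_th + R_L) = 362.0 / (362.0 + 40100) = 0.008946.
So the output falls by 0.895 %.

0.895 %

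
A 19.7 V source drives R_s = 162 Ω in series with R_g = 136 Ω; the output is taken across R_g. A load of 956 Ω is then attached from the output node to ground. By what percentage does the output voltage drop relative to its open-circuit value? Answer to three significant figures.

7.18 %

The divider's output (Thévenin) resistance is R_s‖R_g = 73.93 Ω.
Fractional drop under load = R_th/(R_th + R_L) = 73.93 / (73.93 + 956) = 0.07178.
So the output falls by 7.18 %.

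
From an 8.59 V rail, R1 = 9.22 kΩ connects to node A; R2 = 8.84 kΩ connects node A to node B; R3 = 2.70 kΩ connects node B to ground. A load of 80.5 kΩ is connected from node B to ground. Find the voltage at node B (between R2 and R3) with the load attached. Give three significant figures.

At node B, R3 is in parallel with the load: R3‖R_L = 2.612 kΩ.
Below node A the resistance is R2 + (R3‖R_L) = 11.45 kΩ, so V_A = 8.59 × 11.45/20.67 = 4.759 V.
Then V_B = V_A × (R3‖R_L)/(R2 + R3‖R_L) = 4.759 × 2.612/11.45 = 1.09 V.

V ≈ 1.09 V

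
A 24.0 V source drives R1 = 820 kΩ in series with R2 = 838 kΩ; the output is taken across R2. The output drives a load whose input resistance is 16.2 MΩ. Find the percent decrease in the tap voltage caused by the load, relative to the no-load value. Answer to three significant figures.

The divider's output (Thévenin) resistance is R1‖R2 = 414.5 kΩ.
Fractional drop under load = R_th/(R_th + R_L) = 414.5 / (414.5 + 16200) = 0.02495.
So the output falls by 2.49 %.

2.49 %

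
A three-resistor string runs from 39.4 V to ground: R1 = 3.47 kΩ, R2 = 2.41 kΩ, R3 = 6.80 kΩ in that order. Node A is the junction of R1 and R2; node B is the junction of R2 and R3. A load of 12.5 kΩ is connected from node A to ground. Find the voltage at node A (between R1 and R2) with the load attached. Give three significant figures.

Below node A the series string R2+R3 = 9.210 kΩ sits in parallel with the 12.5 kΩ load: 5.303 kΩ.
V_A = 39.4 × 5.303/(3.47 + 5.303) = 23.8 V.

V ≈ 23.8 V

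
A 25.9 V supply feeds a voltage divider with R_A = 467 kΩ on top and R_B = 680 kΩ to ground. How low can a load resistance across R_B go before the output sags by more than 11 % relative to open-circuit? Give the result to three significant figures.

R_L(min) ≈ 2.24 MΩ

Output resistance R_th = R_A‖R_B = (467 × 680)/1147 = 276.9 kΩ.
The fractional drop is R_th/(R_th + R_L); requiring this ≤ 0.110 gives R_L ≥ R_th(1/0.110 − 1) = 276.9 × 8.091 = 2.24 MΩ.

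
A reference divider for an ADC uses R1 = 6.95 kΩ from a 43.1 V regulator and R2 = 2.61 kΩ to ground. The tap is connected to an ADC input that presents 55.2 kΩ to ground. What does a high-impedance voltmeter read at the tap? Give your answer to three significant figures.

V_out ≈ 11.4 V

The load sits in parallel with R2: R2‖R_L = (2.61 × 55.2) / (2.61 + 55.2) = 2.492 kΩ.
V_out = 43.1 × 2.492 / (6.95 + 2.492) = 43.1 × 2.492/9.442 = 11.4 V.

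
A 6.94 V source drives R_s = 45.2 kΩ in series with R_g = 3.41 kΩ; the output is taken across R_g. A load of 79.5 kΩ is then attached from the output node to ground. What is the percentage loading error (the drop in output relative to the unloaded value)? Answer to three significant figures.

3.84 %

The divider's output (Thévenin) resistance is R_s‖R_g = 3.171 kΩ.
Fractional drop under load = R_th/(R_th + R_L) = 3.171 / (3.171 + 79.5) = 0.03835.
So the output falls by 3.84 %.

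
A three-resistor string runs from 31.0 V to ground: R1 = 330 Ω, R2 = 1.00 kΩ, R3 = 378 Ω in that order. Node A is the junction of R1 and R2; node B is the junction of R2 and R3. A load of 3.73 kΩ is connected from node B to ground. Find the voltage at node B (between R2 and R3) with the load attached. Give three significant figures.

V ≈ 6.36 V

At node B, R3 is in parallel with the load: R3‖R_L = 343.2 Ω.
Below node A the resistance is R2 + (R3‖R_L) = 1343 Ω, so V_A = 31.0 × 1343/1673 = 24.89 V.
Then V_B = V_A × (R3‖R_L)/(R2 + R3‖R_L) = 24.89 × 343.2/1343 = 6.36 V.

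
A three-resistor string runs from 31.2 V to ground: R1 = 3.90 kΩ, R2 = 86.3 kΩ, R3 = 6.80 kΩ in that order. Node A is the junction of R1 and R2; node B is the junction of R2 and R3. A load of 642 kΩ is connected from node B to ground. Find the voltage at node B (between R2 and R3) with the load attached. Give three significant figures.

V ≈ 2.17 V

At node B, R3 is in parallel with the load: R3‖R_L = 6.729 kΩ.
Below node A the resistance is R2 + (R3‖R_L) = 93.03 kΩ, so V_A = 31.2 × 93.03/96.93 = 29.94 V.
Then V_B = V_A × (R3‖R_L)/(R2 + R3‖R_L) = 29.94 × 6.729/93.03 = 2.17 V.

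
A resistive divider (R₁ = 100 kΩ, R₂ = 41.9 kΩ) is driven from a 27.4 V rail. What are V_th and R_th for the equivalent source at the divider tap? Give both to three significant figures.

V_th = 8.09 V, R_th = 29.5 kΩ

V_th is the open-circuit tap voltage: 27.4 × 41.9/(100 + 41.9) = 8.09 V.
With the supply zeroed, R₁ and R₂ appear in parallel from the tap: R_th = R₁‖R₂ = (100 × 41.9)/141.9 = 29.5 kΩ.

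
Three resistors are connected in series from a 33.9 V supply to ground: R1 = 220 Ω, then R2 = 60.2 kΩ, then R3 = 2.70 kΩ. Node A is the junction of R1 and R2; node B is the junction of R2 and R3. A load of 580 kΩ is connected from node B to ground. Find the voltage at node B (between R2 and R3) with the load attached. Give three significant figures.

At node B, R3 is in parallel with the load: R3‖R_L = 2687 Ω.
Below node A the resistance is R2 + (R3‖R_L) = 62890 Ω, so V_A = 33.9 × 62890/63110 = 33.78 V.
Then V_B = V_A × (R3‖R_L)/(R2 + R3‖R_L) = 33.78 × 2687/62890 = 1.44 V.

V ≈ 1.44 V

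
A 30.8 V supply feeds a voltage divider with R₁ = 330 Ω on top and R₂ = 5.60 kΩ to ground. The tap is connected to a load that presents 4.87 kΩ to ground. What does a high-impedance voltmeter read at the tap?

V_out ≈ 27.3 V

The load sits in parallel with R₂: R₂‖R_L = (5600 × 4870) / (5600 + 4870) = 2605 Ω.
V_out = 30.8 × 2605 / (330 + 2605) = 30.8 × 2605/2935 = 27.3 V.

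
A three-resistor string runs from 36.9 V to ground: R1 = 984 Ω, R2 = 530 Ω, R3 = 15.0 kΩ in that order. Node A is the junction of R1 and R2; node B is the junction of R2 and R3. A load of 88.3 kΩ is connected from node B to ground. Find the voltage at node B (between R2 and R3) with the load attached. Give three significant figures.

At node B, R3 is in parallel with the load: R3‖R_L = 12820 Ω.
Below node A the resistance is R2 + (R3‖R_L) = 13350 Ω, so V_A = 36.9 × 13350/14340 = 34.37 V.
Then V_B = V_A × (R3‖R_L)/(R2 + R3‖R_L) = 34.37 × 12820/13350 = 33.0 V.

V ≈ 33.0 V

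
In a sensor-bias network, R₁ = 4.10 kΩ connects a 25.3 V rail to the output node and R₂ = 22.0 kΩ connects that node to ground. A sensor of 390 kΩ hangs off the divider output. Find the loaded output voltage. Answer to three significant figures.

V_out ≈ 21.1 V

The load sits in parallel with R₂: R₂‖R_L = (22.0 × 390) / (22.0 + 390) = 20.83 kΩ.
V_out = 25.3 × 20.83 / (4.10 + 20.83) = 25.3 × 20.83/24.93 = 21.1 V.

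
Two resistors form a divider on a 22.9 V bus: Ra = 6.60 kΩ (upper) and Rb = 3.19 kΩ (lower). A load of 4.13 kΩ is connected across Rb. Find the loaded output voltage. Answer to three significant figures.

The load sits in parallel with Rb: Rb‖R_L = (3.19 × 4.13) / (3.19 + 4.13) = 1.800 kΩ.
V_out = 22.9 × 1.800 / (6.60 + 1.800) = 22.9 × 1.800/8.400 = 4.91 V.
(Unloaded it would have been 7.46 V.)

V_out ≈ 4.91 V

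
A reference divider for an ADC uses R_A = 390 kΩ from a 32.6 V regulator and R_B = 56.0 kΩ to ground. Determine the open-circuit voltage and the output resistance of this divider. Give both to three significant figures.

V_th = 4.09 V, R_th = 49.0 kΩ

V_th is the open-circuit tap voltage: 32.6 × 56.0/(390 + 56.0) = 4.09 V.
With the supply zeroed, R_A and R_B appear in parallel from the tap: R_th = R_A‖R_B = (390 × 56.0)/446.0 = 49.0 kΩ.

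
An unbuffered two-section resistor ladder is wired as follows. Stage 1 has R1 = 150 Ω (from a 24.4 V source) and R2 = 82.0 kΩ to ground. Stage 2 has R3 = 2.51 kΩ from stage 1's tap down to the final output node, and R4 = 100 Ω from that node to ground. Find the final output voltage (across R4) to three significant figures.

V_out ≈ 0.883 V

Stage 2 presents R3+R4 = 2610 Ω as a load on stage 1's tap.
Stage 1's lower leg becomes R2‖(R3+R4) = 2529 Ω, so V_mid = 24.4 × 2529/2679 = 23.03 V.
Stage 2 is itself unloaded: V_out = V_mid × R4/(R3+R4) = 23.03 × 100/2610 = 0.883 V.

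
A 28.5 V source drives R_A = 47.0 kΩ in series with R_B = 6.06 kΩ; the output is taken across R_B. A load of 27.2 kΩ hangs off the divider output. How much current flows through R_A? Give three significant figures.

I ≈ 0.549 mA

R_B‖R_L = 4.956 kΩ, so the source sees R_A + R_B‖R_L = 51.96 kΩ.
I = 28.5 V / 51.96 kΩ = 0.549 mA.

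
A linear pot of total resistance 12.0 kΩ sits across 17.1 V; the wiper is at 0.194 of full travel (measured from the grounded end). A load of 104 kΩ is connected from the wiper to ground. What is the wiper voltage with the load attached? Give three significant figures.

The wiper splits the pot into (1−α)R = 9.672 kΩ above and αR = 2.328 kΩ below.
Lower section ‖ load = 2.277 kΩ.
V_wiper = 17.1 × 2.277/(9.672 + 2.277) = 3.26 V.

V ≈ 3.26 V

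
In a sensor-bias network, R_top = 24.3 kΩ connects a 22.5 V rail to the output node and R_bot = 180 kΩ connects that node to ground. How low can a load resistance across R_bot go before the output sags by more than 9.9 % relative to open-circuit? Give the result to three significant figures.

R_L(min) ≈ 195 kΩ

Output resistance R_th = R_top‖R_bot = (24.3 × 180)/204.3 = 21.41 kΩ.
The fractional drop is R_th/(R_th + R_L); requiring this ≤ 0.0990 gives R_L ≥ R_th(1/0.0990 − 1) = 21.41 × 9.101 = 195 kΩ.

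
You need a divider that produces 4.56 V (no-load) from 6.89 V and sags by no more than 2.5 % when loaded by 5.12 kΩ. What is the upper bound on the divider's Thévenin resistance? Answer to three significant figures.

R_th ≤ 131 Ω

Loading drop = R_th/(R_th + R_L) ≤ 0.0250, so R_th ≤ R_L · ε/(1−ε) = 5.12 kΩ × 0.0250/0.9750 = 131 Ω.
(Any R1, R2 with R2/(R1+R2) = 0.662 and R1‖R2 ≤ 131 Ω will meet the spec.)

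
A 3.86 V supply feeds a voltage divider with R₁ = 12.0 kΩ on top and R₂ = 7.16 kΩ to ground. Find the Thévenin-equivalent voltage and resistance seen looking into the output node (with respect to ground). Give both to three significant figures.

V_th is the open-circuit tap voltage: 3.86 × 7.16/(12.0 + 7.16) = 1.44 V.
With the supply zeroed, R₁ and R₂ appear in parallel from the tap: R_th = R₁‖R₂ = (12.0 × 7.16)/19.16 = 4.48 kΩ.

V_th = 1.44 V, R_th = 4.48 kΩ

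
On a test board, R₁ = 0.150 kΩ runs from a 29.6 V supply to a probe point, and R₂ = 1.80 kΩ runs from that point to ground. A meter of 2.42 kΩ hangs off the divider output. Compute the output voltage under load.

V_out ≈ 25.8 V

The load sits in parallel with R₂: R₂‖R_L = (1800 × 2420) / (1800 + 2420) = 1032 Ω.
V_out = 29.6 × 1032 / (150 + 1032) = 29.6 × 1032/1182 = 25.8 V.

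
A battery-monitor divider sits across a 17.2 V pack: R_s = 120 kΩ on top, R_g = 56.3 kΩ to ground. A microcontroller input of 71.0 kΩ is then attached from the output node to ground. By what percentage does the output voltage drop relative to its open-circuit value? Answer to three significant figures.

35.1 %

Unloaded V = 17.2 × 56.3/176.3 = 5.493 V.
Loaded: R_g‖R_L = 31.40 kΩ, giving V = 17.2 × 31.40/151.4 = 3.567 V.
Drop = (5.493 − 3.567) / 5.493 = 35.1 %.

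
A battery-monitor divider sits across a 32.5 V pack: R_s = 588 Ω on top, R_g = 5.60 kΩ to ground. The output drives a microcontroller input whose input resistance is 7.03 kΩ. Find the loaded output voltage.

The load sits in parallel with R_g: R_g‖R_L = (5600 × 7030) / (5600 + 7030) = 3117 Ω.
V_out = 32.5 × 3117 / (588 + 3117) = 32.5 × 3117/3705 = 27.3 V.

V_out ≈ 27.3 V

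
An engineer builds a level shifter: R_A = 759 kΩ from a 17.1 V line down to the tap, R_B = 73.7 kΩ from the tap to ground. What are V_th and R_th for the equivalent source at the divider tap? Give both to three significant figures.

V_th is the open-circuit tap voltage: 17.1 × 73.7/(759 + 73.7) = 1.51 V.
With the supply zeroed, R_A and R_B appear in parallel from the tap: R_th = R_A‖R_B = (759 × 73.7)/832.7 = 67.2 kΩ.

V_th = 1.51 V, R_th = 67.2 kΩ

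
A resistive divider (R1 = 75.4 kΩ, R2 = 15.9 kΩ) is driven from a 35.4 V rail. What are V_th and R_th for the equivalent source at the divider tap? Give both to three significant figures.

V_th = 6.16 V, R_th = 13.1 kΩ

V_th is the open-circuit tap voltage: 35.4 × 15.9/(75.4 + 15.9) = 6.16 V.
With the supply zeroed, R1 and R2 appear in parallel from the tap: R_th = R1‖R2 = (75.4 × 15.9)/91.30 = 13.1 kΩ.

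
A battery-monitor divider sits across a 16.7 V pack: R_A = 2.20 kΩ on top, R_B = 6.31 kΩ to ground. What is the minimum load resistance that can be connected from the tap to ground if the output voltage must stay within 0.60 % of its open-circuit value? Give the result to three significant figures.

R_L(min) ≈ 270 kΩ

Output resistance R_th = R_A‖R_B = (2.20 × 6.31)/8.510 = 1.631 kΩ.
The fractional drop is R_th/(R_th + R_L); requiring this ≤ 0.00600 gives R_L ≥ R_th(1/0.00600 − 1) = 1.631 × 165.7 = 270 kΩ.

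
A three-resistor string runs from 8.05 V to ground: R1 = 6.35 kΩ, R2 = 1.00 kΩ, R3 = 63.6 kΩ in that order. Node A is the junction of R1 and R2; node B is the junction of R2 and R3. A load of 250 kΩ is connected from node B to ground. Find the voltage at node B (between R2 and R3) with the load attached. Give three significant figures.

V ≈ 7.03 V

At node B, R3 is in parallel with the load: R3‖R_L = 50.70 kΩ.
Below node A the resistance is R2 + (R3‖R_L) = 51.70 kΩ, so V_A = 8.05 × 51.70/58.05 = 7.169 V.
Then V_B = V_A × (R3‖R_L)/(R2 + R3‖R_L) = 7.169 × 50.70/51.70 = 7.03 V.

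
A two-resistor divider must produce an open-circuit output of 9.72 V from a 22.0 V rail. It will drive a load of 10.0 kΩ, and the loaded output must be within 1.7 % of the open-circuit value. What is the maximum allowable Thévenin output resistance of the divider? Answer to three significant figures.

Loading drop = R_th/(R_th + R_L) ≤ 0.0170, so R_th ≤ R_L · ε/(1−ε) = 10.0 kΩ × 0.0170/0.9830 = 173 Ω.
(Any R1, R2 with R2/(R1+R2) = 0.442 and R1‖R2 ≤ 173 Ω will meet the spec.)

R_th ≤ 173 Ω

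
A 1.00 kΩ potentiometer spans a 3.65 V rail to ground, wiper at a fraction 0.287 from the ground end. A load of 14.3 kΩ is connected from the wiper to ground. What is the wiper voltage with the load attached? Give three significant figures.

V ≈ 1.03 V

The wiper splits the pot into (1−α)R = 713.0 Ω above and αR = 287.0 Ω below.
Lower section ‖ load = 281.4 Ω.
V_wiper = 3.65 × 281.4/(713.0 + 281.4) = 1.03 V.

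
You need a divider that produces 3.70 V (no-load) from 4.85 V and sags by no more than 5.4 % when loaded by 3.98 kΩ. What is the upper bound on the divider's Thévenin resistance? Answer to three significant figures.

R_th ≤ 227 Ω

Loading drop = R_th/(R_th + R_L) ≤ 0.0540, so R_th ≤ R_L · ε/(1−ε) = 3.98 kΩ × 0.0540/0.9460 = 227 Ω.
(Any R1, R2 with R2/(R1+R2) = 0.763 and R1‖R2 ≤ 227 Ω will meet the spec.)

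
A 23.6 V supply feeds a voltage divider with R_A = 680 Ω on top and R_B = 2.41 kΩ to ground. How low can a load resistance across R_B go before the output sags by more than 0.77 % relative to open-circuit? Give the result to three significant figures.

Output resistance R_th = R_A‖R_B = (680 × 2410)/3090 = 530.4 Ω.
The fractional drop is R_th/(R_th + R_L); requiring this ≤ 0.00770 gives R_L ≥ R_th(1/0.00770 − 1) = 530.4 × 128.9 = 68.3 kΩ.

R_L(min) ≈ 68.3 kΩ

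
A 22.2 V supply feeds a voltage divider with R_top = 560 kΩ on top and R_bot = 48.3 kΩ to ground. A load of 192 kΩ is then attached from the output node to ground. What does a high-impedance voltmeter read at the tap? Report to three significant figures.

V_out ≈ 1.43 V

The load sits in parallel with R_bot: R_bot‖R_L = (48.3 × 192) / (48.3 + 192) = 38.59 kΩ.
V_out = 22.2 × 38.59 / (560 + 38.59) = 22.2 × 38.59/598.6 = 1.43 V.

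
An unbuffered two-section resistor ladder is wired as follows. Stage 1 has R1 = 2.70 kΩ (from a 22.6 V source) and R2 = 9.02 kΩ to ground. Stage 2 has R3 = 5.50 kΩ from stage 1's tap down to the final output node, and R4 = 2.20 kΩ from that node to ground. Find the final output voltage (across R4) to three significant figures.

Stage 2 presents R3+R4 = 7.700 kΩ as a load on stage 1's tap.
Stage 1's lower leg becomes R2‖(R3+R4) = 4.154 kΩ, so V_mid = 22.6 × 4.154/6.854 = 13.70 V.
Stage 2 is itself unloaded: V_out = V_mid × R4/(R3+R4) = 13.70 × 2.20/7.700 = 3.91 V.

V_out ≈ 3.91 V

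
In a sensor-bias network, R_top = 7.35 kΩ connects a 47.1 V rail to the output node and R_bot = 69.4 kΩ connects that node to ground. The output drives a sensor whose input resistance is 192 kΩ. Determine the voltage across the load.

The load sits in parallel with R_bot: R_bot‖R_L = (69.4 × 192) / (69.4 + 192) = 50.97 kΩ.
V_out = 47.1 × 50.97 / (7.35 + 50.97) = 47.1 × 50.97/58.32 = 41.2 V.

V_out ≈ 41.2 V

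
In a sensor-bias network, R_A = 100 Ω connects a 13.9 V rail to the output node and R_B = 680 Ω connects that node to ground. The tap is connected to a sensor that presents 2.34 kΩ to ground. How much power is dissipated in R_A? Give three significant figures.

Total resistance from the source is R_A + (R_B‖R_L) = 626.9 Ω, so I = 13.9/626.9 Ω = 22.17 mA.
P = I²·R_A = (22.17 mA)² × 100 Ω = 49.2 mW.

P ≈ 49.2 mW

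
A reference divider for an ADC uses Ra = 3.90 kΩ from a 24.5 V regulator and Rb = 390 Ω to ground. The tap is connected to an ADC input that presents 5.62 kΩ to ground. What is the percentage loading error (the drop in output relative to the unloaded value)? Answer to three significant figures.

5.93 %

The divider's output (Thévenin) resistance is Ra‖Rb = 354.5 Ω.
Fractional drop under load = R_th/(R_th + R_L) = 354.5 / (354.5 + 5620) = 0.05934.
So the output falls by 5.93 %.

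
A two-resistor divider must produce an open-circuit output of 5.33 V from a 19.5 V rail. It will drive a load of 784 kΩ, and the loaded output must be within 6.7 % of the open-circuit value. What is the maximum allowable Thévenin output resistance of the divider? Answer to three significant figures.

Loading drop = R_th/(R_th + R_L) ≤ 0.0670, so R_th ≤ R_L · ε/(1−ε) = 784 kΩ × 0.0670/0.9330 = 56.3 kΩ.
(Any R1, R2 with R2/(R1+R2) = 0.273 and R1‖R2 ≤ 56.3 kΩ will meet the spec.)

R_th ≤ 56.3 kΩ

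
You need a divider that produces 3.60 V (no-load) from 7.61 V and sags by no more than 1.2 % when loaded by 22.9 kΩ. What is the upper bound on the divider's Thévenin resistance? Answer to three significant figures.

Loading drop = R_th/(R_th + R_L) ≤ 0.0120, so R_th ≤ R_L · ε/(1−ε) = 22.9 kΩ × 0.0120/0.9880 = 278 Ω.

R_th ≤ 278 Ω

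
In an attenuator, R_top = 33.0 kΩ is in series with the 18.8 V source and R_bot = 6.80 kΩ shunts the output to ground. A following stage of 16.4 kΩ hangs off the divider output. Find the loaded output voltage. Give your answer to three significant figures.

The load sits in parallel with R_bot: R_bot‖R_L = (6.80 × 16.4) / (6.80 + 16.4) = 4.807 kΩ.
V_out = 18.8 × 4.807 / (33.0 + 4.807) = 18.8 × 4.807/37.81 = 2.39 V.
(Unloaded it would have been 3.21 V.)

V_out ≈ 2.39 V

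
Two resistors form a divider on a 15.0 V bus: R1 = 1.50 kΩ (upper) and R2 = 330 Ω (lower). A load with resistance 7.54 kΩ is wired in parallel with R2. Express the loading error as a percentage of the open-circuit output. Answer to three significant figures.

The divider's output (Thévenin) resistance is R1‖R2 = 270.5 Ω.
Fractional drop under load = R_th/(R_th + R_L) = 270.5 / (270.5 + 7540) = 0.03463.
So the output falls by 3.46 %.

3.46 %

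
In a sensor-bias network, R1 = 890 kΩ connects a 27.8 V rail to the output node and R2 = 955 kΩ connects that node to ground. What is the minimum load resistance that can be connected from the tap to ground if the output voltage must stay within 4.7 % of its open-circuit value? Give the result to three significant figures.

R_L(min) ≈ 9.34 MΩ

Output resistance R_th = R1‖R2 = (890 × 955)/1845 = 460.7 kΩ.
The fractional drop is R_th/(R_th + R_L); requiring this ≤ 0.0470 gives R_L ≥ R_th(1/0.0470 − 1) = 460.7 × 20.28 = 9.34 MΩ.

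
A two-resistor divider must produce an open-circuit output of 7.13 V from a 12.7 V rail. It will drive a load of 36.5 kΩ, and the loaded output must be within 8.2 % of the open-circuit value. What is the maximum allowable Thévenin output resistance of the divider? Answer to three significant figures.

R_th ≤ 3.26 kΩ

Loading drop = R_th/(R_th + R_L) ≤ 0.0820, so R_th ≤ R_L · ε/(1−ε) = 36.5 kΩ × 0.0820/0.9180 = 3.26 kΩ.
(Any R1, R2 with R2/(R1+R2) = 0.561 and R1‖R2 ≤ 3.26 kΩ will meet the spec.)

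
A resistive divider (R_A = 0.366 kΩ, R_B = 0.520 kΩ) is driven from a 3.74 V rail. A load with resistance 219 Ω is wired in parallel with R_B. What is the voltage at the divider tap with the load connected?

V_out ≈ 1.11 V

The load sits in parallel with R_B: R_B‖R_L = (520 × 219) / (520 + 219) = 154.1 Ω.
V_out = 3.74 × 154.1 / (366 + 154.1) = 3.74 × 154.1/520.1 = 1.11 V.
(Unloaded it would have been 2.20 V.)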